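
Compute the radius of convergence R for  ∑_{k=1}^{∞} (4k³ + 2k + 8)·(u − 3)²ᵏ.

R = 1

Ratio test: |a_{k+1}/a_k| = (4(k+1)³ + 2(k+1) + 8)/(4k³ + 2k + 8) → 1 as k → ∞.
Successive powers of (u − 3) differ by 2, so the series converges when |u − 3|² · 1 < 1, i.e. |u − 3| < √(1) = 1. So R = 1.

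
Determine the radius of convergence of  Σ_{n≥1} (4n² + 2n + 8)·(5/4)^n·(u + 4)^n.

Ratio test: |a_{n+1}/a_n| = [(4(n+1)² + 2(n+1) + 8)/(4n² + 2n + 8)] · 5/4 → 5/4 as n → ∞.
Thus R = 1/(5/4) = 4/5.

R = 4/5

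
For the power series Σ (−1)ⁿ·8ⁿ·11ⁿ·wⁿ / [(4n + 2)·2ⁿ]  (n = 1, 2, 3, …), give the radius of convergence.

By the ratio test, |a_{n+1}/a_n| = [(4n + 2)/(4(n+1) + 2)] · 8·11/2 → 44.
The series converges when 44 · |w| < 1, giving R = 1/44.

R = 1/44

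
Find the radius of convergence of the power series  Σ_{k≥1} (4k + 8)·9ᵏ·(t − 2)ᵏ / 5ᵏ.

R = 5/9

Ratio test: |a_{k+1}/a_k| = [(4(k+1) + 8)/(4k + 8)] · 9/5 → 9/5 as k → ∞.
Convergence for |t − 2| · 9/5 < 1, i.e. |t − 2| < 5/9. So R = 5/9.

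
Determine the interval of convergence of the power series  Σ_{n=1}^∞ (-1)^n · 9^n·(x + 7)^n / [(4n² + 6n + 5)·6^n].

The ratio of consecutive coefficients is [(4n² + 6n + 5)/(4(n+1)² + 6(n+1) + 5)] · 9/6 → 3/2.
Convergence for |x + 7| · 3/2 < 1, i.e. |x + 7| < 2/3. So R = 2/3.
Check x = -19/3: the terms are on the order of 1/n², so the series converges absolutely by comparison with the p-series (p = 2 > 1).
Check x = -23/3: the terms are on the order of 1/n², so the series converges absolutely by comparison with the p-series (p = 2 > 1).

[-23/3, -19/3]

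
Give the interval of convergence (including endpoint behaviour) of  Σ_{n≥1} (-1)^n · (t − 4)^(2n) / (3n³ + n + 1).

[3, 5]

The ratio of consecutive coefficients is (3n³ + n + 1)/(3(n+1)³ + (n+1) + 1) → 1.
Successive powers of (t − 4) differ by 2, so the series converges when |t − 4|² · 1 < 1, i.e. |t − 4| < √(1) = 1. So R = 1.
At t = 5: absolute convergence follows by limit comparison with Σ 1/n³.
At t = 3: the terms are on the order of 1/n³, so the series converges absolutely by comparison with the p-series (p = 3 > 1).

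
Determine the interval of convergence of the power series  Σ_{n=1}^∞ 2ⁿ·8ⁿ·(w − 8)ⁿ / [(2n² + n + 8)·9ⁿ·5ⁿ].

Ratio test: |a_{n+1}/a_n| = [(2n² + n + 8)/(2(n+1)² + (n+1) + 8)] · 2·8/(9·5) → 16/45 as n → ∞.
The series converges when 16/45 · |w − 8| < 1, giving R = 45/16.
Check w = 173/16: absolute convergence follows by limit comparison with Σ 1/n².
Check w = 83/16: the series is dominated by a constant times Σ 1/n², which converges (p = 2 > 1).

[83/16, 173/16]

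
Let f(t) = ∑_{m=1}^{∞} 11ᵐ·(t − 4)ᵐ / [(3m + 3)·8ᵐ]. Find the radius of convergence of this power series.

Apply the ratio test: |a_{m+1}| / |a_m| = [(3m + 3)/(3(m+1) + 3)] · 11/8, which tends to 11/8 as m → ∞.
Convergence for |t − 4| · 11/8 < 1, i.e. |t − 4| < 8/11. So R = 8/11.

R = 8/11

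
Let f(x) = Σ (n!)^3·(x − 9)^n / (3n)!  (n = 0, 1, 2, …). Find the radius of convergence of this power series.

R = 27

Ratio test: |a_{n+1}/a_n| = (n+1)³/[(3n+1)·(3n+2)·(3n+3)] → 1/27 as n → ∞.
Hence the series converges for |x − 9| < 1/(1/27) = 27, so the radius of convergence is 27.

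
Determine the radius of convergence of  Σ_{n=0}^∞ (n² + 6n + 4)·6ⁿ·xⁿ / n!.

Apply the ratio test: |a_{n+1}| / |a_n| = ((n+1)² + 6(n+1) + 4)/(n² + 6n + 4) · 6 · 1/(n+1), which tends to 0 as n → ∞.
Since the limit is 0 < 1 for every x, the series converges on all of ℝ and R = ∞.

R = ∞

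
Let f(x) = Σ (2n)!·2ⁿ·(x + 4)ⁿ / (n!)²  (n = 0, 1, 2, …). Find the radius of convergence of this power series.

The ratio of consecutive coefficients is (2n+1)·(2n+2)/(n+1)² · 2 → 8.
The series converges when 8 · |x + 4| < 1, giving R = 1/8.

R = 1/8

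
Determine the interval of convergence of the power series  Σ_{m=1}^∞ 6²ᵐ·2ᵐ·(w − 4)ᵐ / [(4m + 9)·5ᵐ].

By the ratio test, |a_{m+1}/a_m| = [(4m + 9)/(4(m+1) + 9)] · 36·2/5 → 72/5.
The series converges when 72/5 · |w − 4| < 1, giving R = 5/72.
Check w = 293/72: the terms behave like c/m; limit comparison with the harmonic series gives divergence.
Endpoint w = 283/72: convergence follows from the alternating series test (terms decrease monotonically to 0).

[283/72, 293/72)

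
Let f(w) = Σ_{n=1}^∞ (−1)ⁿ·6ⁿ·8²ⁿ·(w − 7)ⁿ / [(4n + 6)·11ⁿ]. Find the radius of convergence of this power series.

The ratio of consecutive coefficients is [(4n + 6)/(4(n+1) + 6)] · 6·64/11 → 384/11.
Thus R = 1/(384/11) = 11/384.

R = 11/384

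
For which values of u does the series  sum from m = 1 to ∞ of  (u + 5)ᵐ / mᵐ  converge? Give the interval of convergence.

By the Cauchy root test, |a_m|^(1/m) = 1/m → 0.
The limit is 0 for every u, so R = ∞.

(−∞, ∞)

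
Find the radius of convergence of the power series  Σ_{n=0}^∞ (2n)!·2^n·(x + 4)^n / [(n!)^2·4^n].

Apply the ratio test: |a_{n+1}| / |a_n| = (2n+1)·(2n+2)/(n+1)² · 2/4, which tends to 2 as n → ∞.
Hence the series converges for |x + 4| < 1/(2) = 1/2, so the radius of convergence is 1/2.

R = 1/2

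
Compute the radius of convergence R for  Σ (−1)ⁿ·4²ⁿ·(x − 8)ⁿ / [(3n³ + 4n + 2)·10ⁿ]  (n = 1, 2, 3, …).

R = 5/8

Ratio test: |a_{n+1}/a_n| = [(3n³ + 4n + 2)/(3(n+1)³ + 4(n+1) + 2)] · 16/10 → 8/5 as n → ∞.
The series converges when 8/5 · |x − 8| < 1, giving R = 5/8.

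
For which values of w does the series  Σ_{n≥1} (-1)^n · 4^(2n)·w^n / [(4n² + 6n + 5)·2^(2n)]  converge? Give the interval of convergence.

By the ratio test, |a_{n+1}/a_n| = [(4n² + 6n + 5)/(4(n+1)² + 6(n+1) + 5)] · 16/4 → 4.
The series converges when 4 · |w| < 1, giving R = 1/4.
Endpoint w = 1/4: the terms are on the order of 1/n², so the series converges absolutely by comparison with the p-series (p = 2 > 1).
When w = -1/4, the terms are on the order of 1/n², so the series converges absolutely by comparison with the p-series (p = 2 > 1).

[-1/4, 1/4]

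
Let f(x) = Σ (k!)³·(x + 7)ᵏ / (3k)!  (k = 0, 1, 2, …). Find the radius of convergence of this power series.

Apply the ratio test: |a_{k+1}| / |a_k| = (k+1)³/[(3k+1)·(3k+2)·(3k+3)], which tends to 1/27 as k → ∞.
Convergence for |x + 7| · 1/27 < 1, i.e. |x + 7| < 27. So R = 27.

R = 27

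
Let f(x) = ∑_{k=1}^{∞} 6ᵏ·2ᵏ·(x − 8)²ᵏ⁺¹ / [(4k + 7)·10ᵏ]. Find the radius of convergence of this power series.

Ratio test: |a_{k+1}/a_k| = [(4k + 7)/(4(k+1) + 7)] · 6·2/10 → 6/5 as k → ∞.
Writing y = (x − 8)², the series in y has radius 5/6, so |x − 8| < √(5/6) and R = √30/6.

R = √30/6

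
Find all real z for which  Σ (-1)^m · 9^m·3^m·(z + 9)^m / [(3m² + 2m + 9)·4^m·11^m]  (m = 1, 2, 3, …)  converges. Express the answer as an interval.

[-287/27, -199/27]

By the ratio test, |a_{m+1}/a_m| = [(3m² + 2m + 9)/(3(m+1)² + 2(m+1) + 9)] · 9·3/(4·11) → 27/44.
Thus R = 1/(27/44) = 44/27.
At z = -199/27: the series is dominated by a constant times Σ 1/m², which converges (p = 2 > 1).
Endpoint z = -287/27: the terms are on the order of 1/m², so the series converges absolutely by comparison with the p-series (p = 2 > 1).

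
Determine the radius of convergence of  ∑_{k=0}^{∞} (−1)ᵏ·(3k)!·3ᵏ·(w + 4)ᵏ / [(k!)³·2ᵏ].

R = 2/81

Apply the ratio test: |a_{k+1}| / |a_k| = (3k+1)·(3k+2)·(3k+3)/(k+1)³ · 3/2, which tends to 81/2 as k → ∞.
Convergence for |w + 4| · 81/2 < 1, i.e. |w + 4| < 2/81. So R = 2/81.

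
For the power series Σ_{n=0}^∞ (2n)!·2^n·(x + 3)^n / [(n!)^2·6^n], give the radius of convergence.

Ratio test: |a_{n+1}/a_n| = (2n+1)·(2n+2)/(n+1)² · 2/6 → 4/3 as n → ∞.
Convergence for |x + 3| · 4/3 < 1, i.e. |x + 3| < 3/4. So R = 3/4.

R = 3/4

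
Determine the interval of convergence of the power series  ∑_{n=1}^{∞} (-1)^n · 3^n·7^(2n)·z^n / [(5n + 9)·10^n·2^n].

(-20/147, 20/147]

The ratio of consecutive coefficients is [(5n + 9)/(5(n+1) + 9)] · 3·49/(10·2) → 147/20.
Convergence for |z| · 147/20 < 1, i.e. |z| < 20/147. So R = 20/147.
Check z = 20/147: an alternating series whose terms decrease to 0 in absolute value, so it converges by the Leibniz criterion.
When z = -20/147, the terms are asymptotic to a nonzero constant times 1/n, so the series diverges by limit comparison with Σ 1/n.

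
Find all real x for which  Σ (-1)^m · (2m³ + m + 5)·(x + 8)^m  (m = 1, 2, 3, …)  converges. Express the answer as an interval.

The ratio of consecutive coefficients is (2(m+1)³ + (m+1) + 5)/(2m³ + m + 5) → 1.
Hence R = 1.
Check x = -7: the m-th term does not approach 0; divergence by the term test.
When x = -9, the m-th term does not approach 0; divergence by the term test.

(-9, -7)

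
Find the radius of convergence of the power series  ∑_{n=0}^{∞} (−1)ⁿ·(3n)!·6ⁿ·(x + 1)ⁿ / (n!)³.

R = 1/162

Ratio test: |a_{n+1}/a_n| = (3n+1)·(3n+2)·(3n+3)/(n+1)³ · 6 → 162 as n → ∞.
Convergence for |x + 1| · 162 < 1, i.e. |x + 1| < 1/162. So R = 1/162.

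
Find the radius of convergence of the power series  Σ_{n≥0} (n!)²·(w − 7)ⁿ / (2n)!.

R = 4

The ratio of consecutive coefficients is (n+1)²/[(2n+1)·(2n+2)] → 1/4.
Thus R = 1/(1/4) = 4.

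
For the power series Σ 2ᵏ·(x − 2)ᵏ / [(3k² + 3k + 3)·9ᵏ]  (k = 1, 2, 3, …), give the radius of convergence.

Ratio test: |a_{k+1}/a_k| = [(3k² + 3k + 3)/(3(k+1)² + 3(k+1) + 3)] · 2/9 → 2/9 as k → ∞.
Hence the series converges for |x − 2| < 1/(2/9) = 9/2, so the radius of convergence is 9/2.

R = 9/2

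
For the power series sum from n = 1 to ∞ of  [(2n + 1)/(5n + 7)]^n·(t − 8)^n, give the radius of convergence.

R = 5/2

Root test: |a_n|^(1/n) = (2n + 1)/(5n + 7) → 2/5.
Thus R = 1/(2/5) = 5/2.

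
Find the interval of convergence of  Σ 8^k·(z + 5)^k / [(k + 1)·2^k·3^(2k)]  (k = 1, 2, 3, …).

[-29/4, -11/4)

Ratio test: |a_{k+1}/a_k| = [(k + 1)/((k+1) + 1)] · 8/(2·9) → 4/9 as k → ∞.
Hence the series converges for |z + 5| < 1/(4/9) = 9/4, so the radius of convergence is 9/4.
Check z = -11/4: the terms behave like c/k; limit comparison with the harmonic series gives divergence.
Endpoint z = -29/4: an alternating series whose terms decrease to 0 in absolute value, so it converges by the Leibniz criterion.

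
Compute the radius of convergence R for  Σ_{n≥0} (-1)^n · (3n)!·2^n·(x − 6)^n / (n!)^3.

R = 1/54

By the ratio test, |a_{n+1}/a_n| = (3n+1)·(3n+2)·(3n+3)/(n+1)³ · 2 → 54.
Convergence for |x − 6| · 54 < 1, i.e. |x − 6| < 1/54. So R = 1/54.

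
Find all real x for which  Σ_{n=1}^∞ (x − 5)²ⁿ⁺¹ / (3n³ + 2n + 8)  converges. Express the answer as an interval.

By the ratio test, |a_{n+1}/a_n| = (3n³ + 2n + 8)/(3(n+1)³ + 2(n+1) + 8) → 1.
Successive powers of (x − 5) differ by 2, so the series converges when |x − 5|² · 1 < 1, i.e. |x − 5| < √(1) = 1. So R = 1.
Check x = 6: the series is dominated by a constant times Σ 1/n³, which converges (p = 3 > 1).
At x = 4: the terms are on the order of 1/n³, so the series converges absolutely by comparison with the p-series (p = 3 > 1).

[4, 6]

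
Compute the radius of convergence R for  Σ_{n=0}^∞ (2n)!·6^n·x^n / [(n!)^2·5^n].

By the ratio test, |a_{n+1}/a_n| = (2n+1)·(2n+2)/(n+1)² · 6/5 → 24/5.
The series converges when 24/5 · |x| < 1, giving R = 5/24.

R = 5/24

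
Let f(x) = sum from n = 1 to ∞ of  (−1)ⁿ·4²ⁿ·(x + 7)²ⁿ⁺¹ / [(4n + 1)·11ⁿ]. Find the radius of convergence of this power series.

R = √11/4

Apply the ratio test: |a_{n+1}| / |a_n| = [(4n + 1)/(4(n+1) + 1)] · 16/11, which tends to 16/11 as n → ∞.
Since the exponent of (x + 7) increases by 2 each term, convergence requires |x + 7|² < 11/16, hence R = √11/4.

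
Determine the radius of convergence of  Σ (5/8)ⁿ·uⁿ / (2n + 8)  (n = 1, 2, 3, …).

Apply the ratio test: |a_{n+1}| / |a_n| = [(2n + 8)/(2(n+1) + 8)] · 5/8, which tends to 5/8 as n → ∞.
Hence the series converges for |u| < 1/(5/8) = 8/5, so the radius of convergence is 8/5.

R = 8/5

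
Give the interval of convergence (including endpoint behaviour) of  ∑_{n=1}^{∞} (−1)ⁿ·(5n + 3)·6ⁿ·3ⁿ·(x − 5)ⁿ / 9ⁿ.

Apply the ratio test: |a_{n+1}| / |a_n| = [(5(n+1) + 3)/(5n + 3)] · 6·3/9, which tends to 2 as n → ∞.
Hence the series converges for |x − 5| < 1/(2) = 1/2, so the radius of convergence is 1/2.
Endpoint x = 11/2: the n-th term does not approach 0; divergence by the term test.
Check x = 9/2: the terms do not tend to 0, so the series diverges.

(9/2, 11/2)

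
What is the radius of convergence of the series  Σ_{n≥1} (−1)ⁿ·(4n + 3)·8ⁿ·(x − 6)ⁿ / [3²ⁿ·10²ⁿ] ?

By the ratio test, |a_{n+1}/a_n| = [(4(n+1) + 3)/(4n + 3)] · 8/(9·100) → 2/225.
The series converges when 2/225 · |x − 6| < 1, giving R = 225/2.

R = 225/2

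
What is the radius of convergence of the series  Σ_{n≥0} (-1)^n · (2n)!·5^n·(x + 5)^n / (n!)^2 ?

Ratio test: |a_{n+1}/a_n| = (2n+1)·(2n+2)/(n+1)² · 5 → 20 as n → ∞.
Hence the series converges for |x + 5| < 1/(20) = 1/20, so the radius of convergence is 1/20.

R = 1/20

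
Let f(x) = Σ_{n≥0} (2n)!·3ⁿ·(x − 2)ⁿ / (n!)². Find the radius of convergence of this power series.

Ratio test: |a_{n+1}/a_n| = (2n+1)·(2n+2)/(n+1)² · 3 → 12 as n → ∞.
The series converges when 12 · |x − 2| < 1, giving R = 1/12.

R = 1/12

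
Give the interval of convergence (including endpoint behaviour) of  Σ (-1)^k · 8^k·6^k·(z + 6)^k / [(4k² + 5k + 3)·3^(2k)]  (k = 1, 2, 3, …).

[-99/16, -93/16]

The ratio of consecutive coefficients is [(4k² + 5k + 3)/(4(k+1)² + 5(k+1) + 3)] · 8·6/9 → 16/3.
Thus R = 1/(16/3) = 3/16.
Endpoint z = -93/16: absolute convergence follows by limit comparison with Σ 1/k².
When z = -99/16, the terms are on the order of 1/k², so the series converges absolutely by comparison with the p-series (p = 2 > 1).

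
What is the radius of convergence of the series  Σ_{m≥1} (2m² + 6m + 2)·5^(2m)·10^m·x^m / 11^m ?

Ratio test: |a_{m+1}/a_m| = [(2(m+1)² + 6(m+1) + 2)/(2m² + 6m + 2)] · 25·10/11 → 250/11 as m → ∞.
The series converges when 250/11 · |x| < 1, giving R = 11/250.

R = 11/250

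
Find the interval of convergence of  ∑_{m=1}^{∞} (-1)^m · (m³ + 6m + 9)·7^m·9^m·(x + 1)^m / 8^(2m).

Apply the ratio test: |a_{m+1}| / |a_m| = [((m+1)³ + 6(m+1) + 9)/(m³ + 6m + 9)] · 7·9/64, which tends to 63/64 as m → ∞.
Thus R = 1/(63/64) = 64/63.
Endpoint x = 1/63: the terms have absolute value of order m³, which does not tend to 0, so the series diverges by the divergence test.
When x = -127/63, the terms do not tend to 0, so the series diverges.

(-127/63, 1/63)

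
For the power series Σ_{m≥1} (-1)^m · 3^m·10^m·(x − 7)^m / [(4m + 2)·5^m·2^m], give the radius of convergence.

Apply the ratio test: |a_{m+1}| / |a_m| = [(4m + 2)/(4(m+1) + 2)] · 3·10/(5·2), which tends to 3 as m → ∞.
The series converges when 3 · |x − 7| < 1, giving R = 1/3.

R = 1/3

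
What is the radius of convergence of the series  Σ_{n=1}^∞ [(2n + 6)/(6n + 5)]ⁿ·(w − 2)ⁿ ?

Root test: |a_n|^(1/n) = (2n + 6)/(6n + 5) → 1/3.
Hence the series converges for |w − 2| < 1/(1/3) = 3, so the radius of convergence is 3.

R = 3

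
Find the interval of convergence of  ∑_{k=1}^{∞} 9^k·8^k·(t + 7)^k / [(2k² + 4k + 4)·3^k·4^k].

[-43/6, -41/6]

The ratio of consecutive coefficients is [(2k² + 4k + 4)/(2(k+1)² + 4(k+1) + 4)] · 9·8/(3·4) → 6.
The series converges when 6 · |t + 7| < 1, giving R = 1/6.
Check t = -41/6: the terms are on the order of 1/k², so the series converges absolutely by comparison with the p-series (p = 2 > 1).
Check t = -43/6: absolute convergence follows by limit comparison with Σ 1/k².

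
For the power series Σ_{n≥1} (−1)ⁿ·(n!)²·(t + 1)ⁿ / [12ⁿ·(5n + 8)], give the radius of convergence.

R = 0

By the ratio test, |a_{n+1}/a_n| = (n+1)² · 1/12 · (5n + 8)/(5(n+1) + 8) → ∞.
The terms grow without bound for any (t + 1) ≠ 0, so R = 0 (convergence only at t = -1).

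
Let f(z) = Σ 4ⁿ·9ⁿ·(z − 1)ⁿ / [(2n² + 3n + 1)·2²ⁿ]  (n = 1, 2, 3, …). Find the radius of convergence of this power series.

R = 1/9

The ratio of consecutive coefficients is [(2n² + 3n + 1)/(2(n+1)² + 3(n+1) + 1)] · 4·9/4 → 9.
The series converges when 9 · |z − 1| < 1, giving R = 1/9.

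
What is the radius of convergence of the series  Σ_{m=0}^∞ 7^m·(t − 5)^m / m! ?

R = ∞

By the ratio test, |a_{m+1}/a_m| = 7 · 1/(m+1) → 0.
The ratio tends to 0 regardless of t, hence R = ∞.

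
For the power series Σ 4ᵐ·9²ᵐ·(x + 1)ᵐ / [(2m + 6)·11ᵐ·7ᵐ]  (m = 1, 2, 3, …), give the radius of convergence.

R = 77/324

Apply the ratio test: |a_{m+1}| / |a_m| = [(2m + 6)/(2(m+1) + 6)] · 4·81/(11·7), which tends to 324/77 as m → ∞.
Hence the series converges for |x + 1| < 1/(324/77) = 77/324, so the radius of convergence is 77/324.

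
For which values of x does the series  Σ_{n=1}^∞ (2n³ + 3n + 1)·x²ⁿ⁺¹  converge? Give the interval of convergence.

(-1, 1)

By the ratio test, |a_{n+1}/a_n| = (2(n+1)³ + 3(n+1) + 1)/(2n³ + 3n + 1) → 1.
Writing y = x², the series in y has radius 1, so |x| < √(1) = 1 and R = 1.
When x = 1, the n-th term does not approach 0; divergence by the term test.
Check x = -1: the terms have absolute value of order n³, which does not tend to 0, so the series diverges by the divergence test.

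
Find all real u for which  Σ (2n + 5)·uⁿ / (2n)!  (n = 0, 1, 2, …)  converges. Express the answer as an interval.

The ratio of consecutive coefficients is (2(n+1) + 5)/(2n + 5) · 1/[(2n+1)·(2n+2)] → 0.
The ratio tends to 0 regardless of u, hence R = ∞.

(−∞, ∞)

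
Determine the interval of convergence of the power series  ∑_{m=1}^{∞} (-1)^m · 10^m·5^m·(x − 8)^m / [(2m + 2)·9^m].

(391/50, 409/50]

Apply the ratio test: |a_{m+1}| / |a_m| = [(2m + 2)/(2(m+1) + 2)] · 10·5/9, which tends to 50/9 as m → ∞.
Hence the series converges for |x − 8| < 1/(50/9) = 9/50, so the radius of convergence is 9/50.
At x = 409/50: an alternating series whose terms decrease to 0 in absolute value, so it converges by the Leibniz criterion.
At x = 391/50: the terms behave like c/m; limit comparison with the harmonic series gives divergence.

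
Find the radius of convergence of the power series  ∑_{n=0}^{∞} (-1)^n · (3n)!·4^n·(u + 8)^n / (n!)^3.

R = 1/108

Apply the ratio test: |a_{n+1}| / |a_n| = (3n+1)·(3n+2)·(3n+3)/(n+1)³ · 4, which tends to 108 as n → ∞.
The series converges when 108 · |u + 8| < 1, giving R = 1/108.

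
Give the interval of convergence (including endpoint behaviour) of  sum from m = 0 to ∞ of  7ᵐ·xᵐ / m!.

(−∞, ∞)

The ratio of consecutive coefficients is 7 · 1/(m+1) → 0.
The ratio tends to 0 regardless of x, hence R = ∞.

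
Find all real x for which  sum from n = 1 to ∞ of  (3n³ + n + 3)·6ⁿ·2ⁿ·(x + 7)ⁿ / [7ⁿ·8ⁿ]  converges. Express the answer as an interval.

The ratio of consecutive coefficients is [(3(n+1)³ + (n+1) + 3)/(3n³ + n + 3)] · 6·2/(7·8) → 3/14.
Thus R = 1/(3/14) = 14/3.
Check x = -7/3: the terms have absolute value of order n³, which does not tend to 0, so the series diverges by the divergence test.
When x = -35/3, the n-th term does not approach 0; divergence by the term test.

(-35/3, -7/3)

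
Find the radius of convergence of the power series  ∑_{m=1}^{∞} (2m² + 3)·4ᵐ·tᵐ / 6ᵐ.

Ratio test: |a_{m+1}/a_m| = [(2(m+1)² + 3)/(2m² + 3)] · 4/6 → 2/3 as m → ∞.
The series converges when 2/3 · |t| < 1, giving R = 3/2.

R = 3/2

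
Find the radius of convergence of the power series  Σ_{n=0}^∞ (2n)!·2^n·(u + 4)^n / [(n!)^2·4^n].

By the ratio test, |a_{n+1}/a_n| = (2n+1)·(2n+2)/(n+1)² · 2/4 → 2.
Thus R = 1/(2) = 1/2.

R = 1/2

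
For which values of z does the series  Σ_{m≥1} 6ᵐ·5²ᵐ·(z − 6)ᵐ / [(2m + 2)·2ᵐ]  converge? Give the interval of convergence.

[449/75, 451/75)

Ratio test: |a_{m+1}/a_m| = [(2m + 2)/(2(m+1) + 2)] · 6·25/2 → 75 as m → ∞.
Hence the series converges for |z − 6| < 1/(75) = 1/75, so the radius of convergence is 1/75.
Endpoint z = 451/75: comparison with the harmonic series Σ 1/m shows the series diverges.
At z = 449/75: the terms alternate in sign and decrease monotonically to 0 in absolute value (size ~ c/m), so the alternating series test gives convergence.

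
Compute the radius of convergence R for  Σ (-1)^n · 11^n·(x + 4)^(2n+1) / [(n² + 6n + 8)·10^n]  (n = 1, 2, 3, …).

Ratio test: |a_{n+1}/a_n| = [(n² + 6n + 8)/((n+1)² + 6(n+1) + 8)] · 11/10 → 11/10 as n → ∞.
Since the exponent of (x + 4) increases by 2 each term, convergence requires |x + 4|² < 10/11, hence R = √110/11.

R = √110/11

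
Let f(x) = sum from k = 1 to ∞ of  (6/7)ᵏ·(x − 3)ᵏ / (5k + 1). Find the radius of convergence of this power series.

R = 7/6

The ratio of consecutive coefficients is [(5k + 1)/(5(k+1) + 1)] · 6/7 → 6/7.
Hence the series converges for |x − 3| < 1/(6/7) = 7/6, so the radius of convergence is 7/6.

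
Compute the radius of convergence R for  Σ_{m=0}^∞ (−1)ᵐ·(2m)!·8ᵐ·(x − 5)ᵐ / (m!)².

The ratio of consecutive coefficients is (2m+1)·(2m+2)/(m+1)² · 8 → 32.
Thus R = 1/(32) = 1/32.

R = 1/32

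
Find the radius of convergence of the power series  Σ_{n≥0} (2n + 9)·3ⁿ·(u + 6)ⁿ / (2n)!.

Apply the ratio test: |a_{n+1}| / |a_n| = (2(n+1) + 9)/(2n + 9) · 3 · 1/[(2n+1)·(2n+2)], which tends to 0 as n → ∞.
Since the limit is 0 < 1 for every u, the series converges on all of ℝ and R = ∞.

R = ∞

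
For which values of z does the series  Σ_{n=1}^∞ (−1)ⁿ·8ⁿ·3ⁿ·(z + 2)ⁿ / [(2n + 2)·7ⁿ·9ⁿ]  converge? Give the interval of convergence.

(-37/8, 5/8]

Apply the ratio test: |a_{n+1}| / |a_n| = [(2n + 2)/(2(n+1) + 2)] · 8·3/(7·9), which tends to 8/21 as n → ∞.
The series converges when 8/21 · |z + 2| < 1, giving R = 21/8.
At z = 5/8: the terms alternate in sign and decrease monotonically to 0 in absolute value (size ~ c/n), so the alternating series test gives convergence.
At z = -37/8: comparison with the harmonic series Σ 1/n shows the series diverges.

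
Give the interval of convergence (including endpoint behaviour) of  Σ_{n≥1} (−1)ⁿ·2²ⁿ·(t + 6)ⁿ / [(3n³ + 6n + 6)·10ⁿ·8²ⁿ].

The ratio of consecutive coefficients is [(3n³ + 6n + 6)/(3(n+1)³ + 6(n+1) + 6)] · 4/(10·64) → 1/160.
Convergence for |t + 6| · 1/160 < 1, i.e. |t + 6| < 160. So R = 160.
Endpoint t = 154: the series is dominated by a constant times Σ 1/n³, which converges (p = 3 > 1).
When t = -166, the series is dominated by a constant times Σ 1/n³, which converges (p = 3 > 1).

[-166, 154]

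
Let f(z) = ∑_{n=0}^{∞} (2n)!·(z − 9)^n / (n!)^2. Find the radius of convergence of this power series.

R = 1/4

The ratio of consecutive coefficients is (2n+1)·(2n+2)/(n+1)² → 4.
Convergence for |z − 9| · 4 < 1, i.e. |z − 9| < 1/4. So R = 1/4.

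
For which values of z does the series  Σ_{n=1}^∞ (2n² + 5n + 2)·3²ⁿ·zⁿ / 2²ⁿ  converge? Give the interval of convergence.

(-4/9, 4/9)

Ratio test: |a_{n+1}/a_n| = [(2(n+1)² + 5(n+1) + 2)/(2n² + 5n + 2)] · 9/4 → 9/4 as n → ∞.
Hence the series converges for |z| < 1/(9/4) = 4/9, so the radius of convergence is 4/9.
Check z = 4/9: the terms have absolute value of order n², which does not tend to 0, so the series diverges by the divergence test.
At z = -4/9: the terms have absolute value of order n², which does not tend to 0, so the series diverges by the divergence test.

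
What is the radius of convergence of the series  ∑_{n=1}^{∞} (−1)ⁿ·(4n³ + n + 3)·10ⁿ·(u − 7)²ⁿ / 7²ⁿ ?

R = 7√10/10

Ratio test: |a_{n+1}/a_n| = [(4(n+1)³ + (n+1) + 3)/(4n³ + n + 3)] · 10/49 → 10/49 as n → ∞.
Writing y = (u − 7)², the series in y has radius 49/10, so |u − 7| < √(49/10) and R = 7√10/10.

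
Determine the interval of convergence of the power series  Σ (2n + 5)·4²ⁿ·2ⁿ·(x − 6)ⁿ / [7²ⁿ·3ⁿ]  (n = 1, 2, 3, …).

(45/32, 339/32)

Apply the ratio test: |a_{n+1}| / |a_n| = [(2(n+1) + 5)/(2n + 5)] · 16·2/(49·3), which tends to 32/147 as n → ∞.
Hence the series converges for |x − 6| < 1/(32/147) = 147/32, so the radius of convergence is 147/32.
Check x = 339/32: the terms do not tend to 0, so the series diverges.
When x = 45/32, the terms do not tend to 0, so the series diverges.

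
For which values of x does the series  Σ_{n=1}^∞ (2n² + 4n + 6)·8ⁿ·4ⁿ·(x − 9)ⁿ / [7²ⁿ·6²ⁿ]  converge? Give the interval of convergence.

(-369/8, 513/8)

The ratio of consecutive coefficients is [(2(n+1)² + 4(n+1) + 6)/(2n² + 4n + 6)] · 8·4/(49·36) → 8/441.
Convergence for |x − 9| · 8/441 < 1, i.e. |x − 9| < 441/8. So R = 441/8.
Endpoint x = 513/8: the terms have absolute value of order n², which does not tend to 0, so the series diverges by the divergence test.
Check x = -369/8: the n-th term does not approach 0; divergence by the term test.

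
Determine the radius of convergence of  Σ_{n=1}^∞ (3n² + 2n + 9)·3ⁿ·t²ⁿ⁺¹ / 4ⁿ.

The ratio of consecutive coefficients is [(3(n+1)² + 2(n+1) + 9)/(3n² + 2n + 9)] · 3/4 → 3/4.
Since the exponent of t increases by 2 each term, convergence requires |t|² < 4/3, hence R = 2√3/3.

R = 2√3/3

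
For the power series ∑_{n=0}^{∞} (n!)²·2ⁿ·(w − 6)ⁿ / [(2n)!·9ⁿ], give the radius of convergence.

R = 18

By the ratio test, |a_{n+1}/a_n| = (n+1)²/[(2n+1)·(2n+2)] · 2/9 → 1/18.
The series converges when 1/18 · |w − 6| < 1, giving R = 18.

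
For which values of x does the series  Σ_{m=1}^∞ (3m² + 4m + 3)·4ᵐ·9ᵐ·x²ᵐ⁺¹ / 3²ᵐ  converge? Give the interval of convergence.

(-1/2, 1/2)

Apply the ratio test: |a_{m+1}| / |a_m| = [(3(m+1)² + 4(m+1) + 3)/(3m² + 4m + 3)] · 4·9/9, which tends to 4 as m → ∞.
Writing y = x², the series in y has radius 1/4, so |x| < √(1/4) = 1/2 and R = 1/2.
Endpoint x = 1/2: the m-th term does not approach 0; divergence by the term test.
At x = -1/2: the terms have absolute value of order m², which does not tend to 0, so the series diverges by the divergence test.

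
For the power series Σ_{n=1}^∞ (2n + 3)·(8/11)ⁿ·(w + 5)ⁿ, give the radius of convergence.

Apply the ratio test: |a_{n+1}| / |a_n| = [(2(n+1) + 3)/(2n + 3)] · 8/11, which tends to 8/11 as n → ∞.
Convergence for |w + 5| · 8/11 < 1, i.e. |w + 5| < 11/8. So R = 11/8.

R = 11/8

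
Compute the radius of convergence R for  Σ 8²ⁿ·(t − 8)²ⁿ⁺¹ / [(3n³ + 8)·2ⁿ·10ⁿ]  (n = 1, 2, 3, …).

Apply the ratio test: |a_{n+1}| / |a_n| = [(3n³ + 8)/(3(n+1)³ + 8)] · 64/(2·10), which tends to 16/5 as n → ∞.
Successive powers of (t − 8) differ by 2, so the series converges when |t − 8|² · 16/5 < 1, i.e. |t − 8| < √(5/16). So R = √5/4.

R = √5/4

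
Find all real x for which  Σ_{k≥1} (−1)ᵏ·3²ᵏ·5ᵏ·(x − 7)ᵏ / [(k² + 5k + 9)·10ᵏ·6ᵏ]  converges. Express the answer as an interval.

[17/3, 25/3]

The ratio of consecutive coefficients is [(k² + 5k + 9)/((k+1)² + 5(k+1) + 9)] · 9·5/(10·6) → 3/4.
The series converges when 3/4 · |x − 7| < 1, giving R = 4/3.
When x = 25/3, the terms are on the order of 1/k², so the series converges absolutely by comparison with the p-series (p = 2 > 1).
When x = 17/3, the series is dominated by a constant times Σ 1/k², which converges (p = 2 > 1).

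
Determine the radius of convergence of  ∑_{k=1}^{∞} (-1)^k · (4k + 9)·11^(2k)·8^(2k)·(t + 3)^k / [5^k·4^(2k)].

R = 5/484

Apply the ratio test: |a_{k+1}| / |a_k| = [(4(k+1) + 9)/(4k + 9)] · 121·64/(5·16), which tends to 484/5 as k → ∞.
The series converges when 484/5 · |t + 3| < 1, giving R = 5/484.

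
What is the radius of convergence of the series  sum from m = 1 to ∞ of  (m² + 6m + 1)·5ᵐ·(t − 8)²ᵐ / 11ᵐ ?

R = √55/5

Ratio test: |a_{m+1}/a_m| = [((m+1)² + 6(m+1) + 1)/(m² + 6m + 1)] · 5/11 → 5/11 as m → ∞.
Writing y = (t − 8)², the series in y has radius 11/5, so |t − 8| < √(11/5) and R = √55/5.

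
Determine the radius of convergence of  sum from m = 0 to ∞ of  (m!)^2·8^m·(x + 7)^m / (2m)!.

By the ratio test, |a_{m+1}/a_m| = (m+1)²/[(2m+1)·(2m+2)] · 8 → 2.
Convergence for |x + 7| · 2 < 1, i.e. |x + 7| < 1/2. So R = 1/2.

R = 1/2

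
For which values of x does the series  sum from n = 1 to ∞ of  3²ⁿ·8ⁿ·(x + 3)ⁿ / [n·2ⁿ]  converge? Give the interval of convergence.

[-109/36, -107/36)

The ratio of consecutive coefficients is [n/(n+1)] · 9·8/2 → 36.
Convergence for |x + 3| · 36 < 1, i.e. |x + 3| < 1/36. So R = 1/36.
Endpoint x = -107/36: the terms are asymptotic to a nonzero constant times 1/n, so the series diverges by limit comparison with Σ 1/n.
Check x = -109/36: an alternating series whose terms decrease to 0 in absolute value, so it converges by the Leibniz criterion.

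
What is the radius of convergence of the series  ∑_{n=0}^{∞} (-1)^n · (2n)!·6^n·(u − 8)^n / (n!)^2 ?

R = 1/24

The ratio of consecutive coefficients is (2n+1)·(2n+2)/(n+1)² · 6 → 24.
Hence the series converges for |u − 8| < 1/(24) = 1/24, so the radius of convergence is 1/24.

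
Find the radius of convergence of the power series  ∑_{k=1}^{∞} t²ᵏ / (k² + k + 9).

Ratio test: |a_{k+1}/a_k| = (k² + k + 9)/((k+1)² + (k+1) + 9) → 1 as k → ∞.
Successive powers of t differ by 2, so the series converges when |t|² · 1 < 1, i.e. |t| < √(1) = 1. So R = 1.

R = 1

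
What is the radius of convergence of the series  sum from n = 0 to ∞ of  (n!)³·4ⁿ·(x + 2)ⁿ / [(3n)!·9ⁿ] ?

R = 243/4

By the ratio test, |a_{n+1}/a_n| = (n+1)³/[(3n+1)·(3n+2)·(3n+3)] · 4/9 → 4/243.
Thus R = 1/(4/243) = 243/4.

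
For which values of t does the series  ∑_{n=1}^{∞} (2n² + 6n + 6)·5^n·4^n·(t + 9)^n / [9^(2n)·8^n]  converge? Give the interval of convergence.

(-207/5, 117/5)

Apply the ratio test: |a_{n+1}| / |a_n| = [(2(n+1)² + 6(n+1) + 6)/(2n² + 6n + 6)] · 5·4/(81·8), which tends to 5/162 as n → ∞.
Thus R = 1/(5/162) = 162/5.
At t = 117/5: the terms have absolute value of order n², which does not tend to 0, so the series diverges by the divergence test.
Endpoint t = -207/5: the terms have absolute value of order n², which does not tend to 0, so the series diverges by the divergence test.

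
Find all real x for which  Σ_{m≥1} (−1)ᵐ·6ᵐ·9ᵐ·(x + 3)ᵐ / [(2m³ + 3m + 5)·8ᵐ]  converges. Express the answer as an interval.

[-85/27, -77/27]

Ratio test: |a_{m+1}/a_m| = [(2m³ + 3m + 5)/(2(m+1)³ + 3(m+1) + 5)] · 6·9/8 → 27/4 as m → ∞.
Hence the series converges for |x + 3| < 1/(27/4) = 4/27, so the radius of convergence is 4/27.
At x = -77/27: the series is dominated by a constant times Σ 1/m³, which converges (p = 3 > 1).
Check x = -85/27: the terms are on the order of 1/m³, so the series converges absolutely by comparison with the p-series (p = 3 > 1).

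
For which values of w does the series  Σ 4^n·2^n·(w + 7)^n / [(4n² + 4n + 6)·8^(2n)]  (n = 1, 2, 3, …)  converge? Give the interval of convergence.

Apply the ratio test: |a_{n+1}| / |a_n| = [(4n² + 4n + 6)/(4(n+1)² + 4(n+1) + 6)] · 4·2/64, which tends to 1/8 as n → ∞.
The series converges when 1/8 · |w + 7| < 1, giving R = 8.
Endpoint w = 1: the terms are on the order of 1/n², so the series converges absolutely by comparison with the p-series (p = 2 > 1).
At w = -15: the terms are on the order of 1/n², so the series converges absolutely by comparison with the p-series (p = 2 > 1).

[-15, 1]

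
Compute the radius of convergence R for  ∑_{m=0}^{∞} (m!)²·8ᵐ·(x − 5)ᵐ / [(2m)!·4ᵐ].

By the ratio test, |a_{m+1}/a_m| = (m+1)²/[(2m+1)·(2m+2)] · 8/4 → 1/2.
Hence the series converges for |x − 5| < 1/(1/2) = 2, so the radius of convergence is 2.

R = 2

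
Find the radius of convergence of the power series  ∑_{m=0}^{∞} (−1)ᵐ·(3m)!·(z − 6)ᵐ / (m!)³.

Ratio test: |a_{m+1}/a_m| = (3m+1)·(3m+2)·(3m+3)/(m+1)³ → 27 as m → ∞.
Convergence for |z − 6| · 27 < 1, i.e. |z − 6| < 1/27. So R = 1/27.

R = 1/27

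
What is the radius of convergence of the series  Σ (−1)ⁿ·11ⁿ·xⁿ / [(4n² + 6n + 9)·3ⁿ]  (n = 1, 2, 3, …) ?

R = 3/11

By the ratio test, |a_{n+1}/a_n| = [(4n² + 6n + 9)/(4(n+1)² + 6(n+1) + 9)] · 11/3 → 11/3.
The series converges when 11/3 · |x| < 1, giving R = 3/11.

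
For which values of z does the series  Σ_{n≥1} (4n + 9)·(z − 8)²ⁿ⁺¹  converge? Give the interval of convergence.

(7, 9)

The ratio of consecutive coefficients is (4(n+1) + 9)/(4n + 9) → 1.
Successive powers of (z − 8) differ by 2, so the series converges when |z − 8|² · 1 < 1, i.e. |z − 8| < √(1) = 1. So R = 1.
When z = 9, the n-th term does not approach 0; divergence by the term test.
Check z = 7: the terms have absolute value of order n, which does not tend to 0, so the series diverges by the divergence test.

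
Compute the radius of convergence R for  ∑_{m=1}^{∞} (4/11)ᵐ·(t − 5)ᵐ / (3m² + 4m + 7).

R = 11/4

The ratio of consecutive coefficients is [(3m² + 4m + 7)/(3(m+1)² + 4(m+1) + 7)] · 4/11 → 4/11.
Convergence for |t − 5| · 4/11 < 1, i.e. |t − 5| < 11/4. So R = 11/4.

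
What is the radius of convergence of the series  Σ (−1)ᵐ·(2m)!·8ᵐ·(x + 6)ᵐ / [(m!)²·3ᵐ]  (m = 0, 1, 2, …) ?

R = 3/32

Ratio test: |a_{m+1}/a_m| = (2m+1)·(2m+2)/(m+1)² · 8/3 → 32/3 as m → ∞.
Hence the series converges for |x + 6| < 1/(32/3) = 3/32, so the radius of convergence is 3/32.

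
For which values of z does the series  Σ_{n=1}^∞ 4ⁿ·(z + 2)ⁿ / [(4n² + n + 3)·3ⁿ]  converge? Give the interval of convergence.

[-11/4, -5/4]

By the ratio test, |a_{n+1}/a_n| = [(4n² + n + 3)/(4(n+1)² + (n+1) + 3)] · 4/3 → 4/3.
Hence the series converges for |z + 2| < 1/(4/3) = 3/4, so the radius of convergence is 3/4.
When z = -5/4, the series is dominated by a constant times Σ 1/n², which converges (p = 2 > 1).
Endpoint z = -11/4: absolute convergence follows by limit comparison with Σ 1/n².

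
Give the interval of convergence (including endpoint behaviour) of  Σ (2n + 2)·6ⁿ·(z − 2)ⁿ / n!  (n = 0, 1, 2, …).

Ratio test: |a_{n+1}/a_n| = (2(n+1) + 2)/(2n + 2) · 6 · 1/(n+1) → 0 as n → ∞.
The ratio tends to 0 regardless of z, hence R = ∞.

(−∞, ∞)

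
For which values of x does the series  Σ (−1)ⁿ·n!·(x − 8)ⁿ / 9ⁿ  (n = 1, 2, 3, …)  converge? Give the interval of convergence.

Ratio test: |a_{n+1}/a_n| = (n+1) · 1/9 → ∞ as n → ∞.
The terms grow without bound for any (x − 8) ≠ 0, so R = 0 (convergence only at x = 8).

{8}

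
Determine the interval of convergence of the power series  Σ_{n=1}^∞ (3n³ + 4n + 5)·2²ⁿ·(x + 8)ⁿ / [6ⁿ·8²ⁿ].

(-104, 88)

Ratio test: |a_{n+1}/a_n| = [(3(n+1)³ + 4(n+1) + 5)/(3n³ + 4n + 5)] · 4/(6·64) → 1/96 as n → ∞.
Convergence for |x + 8| · 1/96 < 1, i.e. |x + 8| < 96. So R = 96.
When x = 88, the n-th term does not approach 0; divergence by the term test.
When x = -104, the terms do not tend to 0, so the series diverges.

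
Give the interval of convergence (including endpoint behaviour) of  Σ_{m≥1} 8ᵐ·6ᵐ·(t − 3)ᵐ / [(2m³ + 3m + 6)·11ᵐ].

[133/48, 155/48]

Ratio test: |a_{m+1}/a_m| = [(2m³ + 3m + 6)/(2(m+1)³ + 3(m+1) + 6)] · 8·6/11 → 48/11 as m → ∞.
Thus R = 1/(48/11) = 11/48.
Check t = 155/48: the series is dominated by a constant times Σ 1/m³, which converges (p = 3 > 1).
When t = 133/48, absolute convergence follows by limit comparison with Σ 1/m³.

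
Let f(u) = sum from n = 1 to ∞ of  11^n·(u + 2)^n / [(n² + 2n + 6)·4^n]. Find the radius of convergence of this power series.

Apply the ratio test: |a_{n+1}| / |a_n| = [(n² + 2n + 6)/((n+1)² + 2(n+1) + 6)] · 11/4, which tends to 11/4 as n → ∞.
Thus R = 1/(11/4) = 4/11.

R = 4/11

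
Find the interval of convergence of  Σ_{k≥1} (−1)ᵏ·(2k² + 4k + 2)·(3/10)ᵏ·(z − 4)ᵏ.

(2/3, 22/3)

The ratio of consecutive coefficients is [(2(k+1)² + 4(k+1) + 2)/(2k² + 4k + 2)] · 3/10 → 3/10.
Thus R = 1/(3/10) = 10/3.
At z = 22/3: the terms have absolute value of order k², which does not tend to 0, so the series diverges by the divergence test.
Endpoint z = 2/3: the terms do not tend to 0, so the series diverges.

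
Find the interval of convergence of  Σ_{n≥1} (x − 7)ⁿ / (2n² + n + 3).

The ratio of consecutive coefficients is (2n² + n + 3)/(2(n+1)² + (n+1) + 3) → 1.
Hence R = 1.
When x = 8, the series is dominated by a constant times Σ 1/n², which converges (p = 2 > 1).
When x = 6, the series is dominated by a constant times Σ 1/n², which converges (p = 2 > 1).

[6, 8]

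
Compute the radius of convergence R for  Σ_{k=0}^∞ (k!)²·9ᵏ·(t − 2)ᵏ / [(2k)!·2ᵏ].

R = 8/9

By the ratio test, |a_{k+1}/a_k| = (k+1)²/[(2k+1)·(2k+2)] · 9/2 → 9/8.
Hence the series converges for |t − 2| < 1/(9/8) = 8/9, so the radius of convergence is 8/9.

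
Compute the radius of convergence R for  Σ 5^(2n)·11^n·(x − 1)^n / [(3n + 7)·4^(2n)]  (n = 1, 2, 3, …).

Apply the ratio test: |a_{n+1}| / |a_n| = [(3n + 7)/(3(n+1) + 7)] · 25·11/16, which tends to 275/16 as n → ∞.
Convergence for |x − 1| · 275/16 < 1, i.e. |x − 1| < 16/275. So R = 16/275.

R = 16/275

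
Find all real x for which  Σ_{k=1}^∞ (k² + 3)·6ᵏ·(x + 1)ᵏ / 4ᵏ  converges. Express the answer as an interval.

Ratio test: |a_{k+1}/a_k| = [((k+1)² + 3)/(k² + 3)] · 6/4 → 3/2 as k → ∞.
Thus R = 1/(3/2) = 2/3.
When x = -1/3, the k-th term does not approach 0; divergence by the term test.
Endpoint x = -5/3: the terms have absolute value of order k², which does not tend to 0, so the series diverges by the divergence test.

(-5/3, -1/3)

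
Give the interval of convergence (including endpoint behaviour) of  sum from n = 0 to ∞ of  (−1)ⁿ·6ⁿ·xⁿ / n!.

(−∞, ∞)

By the ratio test, |a_{n+1}/a_n| = 6 · 1/(n+1) → 0.
Since the limit is 0 < 1 for every x, the series converges on all of ℝ and R = ∞.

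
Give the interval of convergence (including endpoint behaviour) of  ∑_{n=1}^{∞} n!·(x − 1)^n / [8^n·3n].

{1}

By the ratio test, |a_{n+1}/a_n| = (n+1) · 1/8 · 3n/3(n+1) → ∞.
The ratio grows without bound, so the series diverges whenever (x − 1) ≠ 0; it converges only at x = 1. R = 0.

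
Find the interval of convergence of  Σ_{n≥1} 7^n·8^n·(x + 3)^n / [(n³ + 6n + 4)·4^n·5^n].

[-47/14, -37/14]

Apply the ratio test: |a_{n+1}| / |a_n| = [(n³ + 6n + 4)/((n+1)³ + 6(n+1) + 4)] · 7·8/(4·5), which tends to 14/5 as n → ∞.
Hence the series converges for |x + 3| < 1/(14/5) = 5/14, so the radius of convergence is 5/14.
Endpoint x = -37/14: the series is dominated by a constant times Σ 1/n³, which converges (p = 3 > 1).
Endpoint x = -47/14: absolute convergence follows by limit comparison with Σ 1/n³.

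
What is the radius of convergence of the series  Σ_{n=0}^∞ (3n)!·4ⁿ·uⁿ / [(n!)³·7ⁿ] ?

R = 7/108

By the ratio test, |a_{n+1}/a_n| = (3n+1)·(3n+2)·(3n+3)/(n+1)³ · 4/7 → 108/7.
Hence the series converges for |u| < 1/(108/7) = 7/108, so the radius of convergence is 7/108.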